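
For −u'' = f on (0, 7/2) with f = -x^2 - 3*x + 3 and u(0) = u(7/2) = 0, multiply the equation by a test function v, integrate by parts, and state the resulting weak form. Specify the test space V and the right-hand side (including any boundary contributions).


V = H^1_0(0, 7/2) (so v(0) = v(7/2) = 0); weak form: ∫_0^7/2 u'v' dx = ∫_0^7/2 (-x^2 - 3*x + 3) v dx for all v ∈ V.

Multiply both sides by a test function v and integrate from 0 to 7/2:
  ∫_0^7/2 −u''(x) v(x) dx = ∫_0^7/2 f(x) v(x) dx.
Integrate the LHS by parts once:
  ∫_0^7/2 −u'' v dx = −[u'(x) v(x)]_0^7/2 + ∫_0^7/2 u'(x) v'(x) dx.
Thus ∫_0^7/2 u'(x) v'(x) dx = ∫_0^7/2 f(x) v(x) dx + [u'(x) v(x)]_0^7/2.
Choose V so that boundary terms are either known or forced to vanish.
u is Dirichlet: u(0) = u(7/2) = 0. Let V = H^1_0(0, 7/2); then v(0) = v(7/2) = 0, and [u' v]_0^7/2 = 0.
Weak formulation: find u (satisfying any essential BC) such that ∫_0^7/2 u'(x) v'(x) dx = ∫_0^7/2 f v dx for all v ∈ V.
Substituting f(x) = -x^2 - 3*x + 3, the right-hand side is ∫_0^7/2 (-x^2 - 3*x + 3) v dx.


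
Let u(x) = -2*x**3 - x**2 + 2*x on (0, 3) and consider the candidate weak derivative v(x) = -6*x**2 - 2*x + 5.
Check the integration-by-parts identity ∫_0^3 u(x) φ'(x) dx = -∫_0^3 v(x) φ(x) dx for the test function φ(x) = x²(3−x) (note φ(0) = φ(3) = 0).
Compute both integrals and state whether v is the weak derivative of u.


LHS = 783/5, RHS = 2727/20. No, v is not the weak derivative of u.

u(x) = -2*x**3 - x**2 + 2*x, classical derivative u'(x) = -6*x**2 - 2*x + 2.
φ(x) = x²(3−x), so φ'(x) = 3*x*(2 - x).
Note φ(0) = φ(3) = 0, so the boundary term u·φ vanishes.
LHS = ∫_0^3 u(x) φ'(x) dx = ∫_0^3 (6*x^5 - 9*x^4 - 12*x^3 + 12*x^2) dx. Term by term:
  ∫_0^3 6*x^5 dx = 729;  ∫_0^3 -9*x^4 dx = -2187/5;  ∫_0^3 -12*x^3 dx = -243;
  ∫_0^3 12*x^2 dx = 108.
Sum: 729 − 2187/5 − 243 + 108 = 783/5.
So LHS = 783/5.
∫_0^3 v(x) φ(x) dx = ∫_0^3 (6*x^5 - 16*x^4 - 11*x^3 + 15*x^2) dx. Term by term:
  ∫_0^3 6*x^5 dx = 729;  ∫_0^3 -16*x^4 dx = -3888/5;  ∫_0^3 -11*x^3 dx = -891/4;
  ∫_0^3 15*x^2 dx = 135.
Sum: 729 − 3888/5 − 891/4 + 135 = -2727/20.
So RHS = -∫_0^3 v(x) φ(x) dx = 2727/20.
LHS − RHS = 81/4 ≠ 0, so the identity fails.
(For a valid weak derivative the identity must hold for EVERY test function, in particular this one. The failure shows v is NOT the weak derivative of u.)
Correct weak derivative would be u'(x) = -6*x**2 - 2*x + 2.


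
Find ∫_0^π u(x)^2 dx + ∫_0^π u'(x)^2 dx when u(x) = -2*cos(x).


||u||_{H^1(0,π)}^2 = 4*π

u'(x) = 2*sin(x).
Expand u² and (u')² and integrate term by term on (0, π), using: for integers n ≥ 1, ∫_0^π sin²(nx) dx = ∫_0^π cos²(nx) dx = π/2; for n ≠ n', ∫_0^π sin(nx)sin(n'x) dx = ∫_0^π cos(nx)cos(n'x) dx = 0; and by product-to-sum, ∫_0^π sin(nx)cos(n'x) dx = ½∫_0^π [sin((n+n')x) + sin((n−n')x)] dx, which is 0 when n+n' is even and 2n/(n²−n'²) when n+n' is odd (it need not vanish on (0, π)).
  u² squared terms: (-2)²·∫cos(x)² dx = 4·π/2 = 2*π.
  So ∫_0^π u² dx = 2*π.
  (u')² squared terms: (2)²·∫sin(x)² dx = 4·π/2 = 2*π.
  So ∫_0^π (u')² dx = 2*π.
||u||_{H^1}^2 = (2*π) + (2*π) = 4*π.


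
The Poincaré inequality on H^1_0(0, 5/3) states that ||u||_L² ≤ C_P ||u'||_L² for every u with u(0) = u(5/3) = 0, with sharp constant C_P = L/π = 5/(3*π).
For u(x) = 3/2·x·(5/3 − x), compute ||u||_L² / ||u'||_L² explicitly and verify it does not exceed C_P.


||u||_L² / ||u'||_L² = sqrt(10)/6 < C_P = 5/(3*π).

u(x) = 3/2·x·(5/3 − x), so u'(x) = 5/2 - 3*x.
u(x) = 3/2·x·(5/3 − x) vanishes at x = 0 and x = 5/3, so u ∈ H^1_0(0, 5/3). Differentiate via the product rule and integrate the resulting polynomials term by term.
  ∫_0^5/3 u² dx = ∫_0^5/3 (9*x^4/4 - 15*x^3/2 + 25*x^2/4) dx. Term by term:
    ∫_0^5/3 9*x^4/4 dx = 625/108;  ∫_0^5/3 -15*x^3/2 dx = -3125/216;  ∫_0^5/3 25*x^2/4 dx = 3125/324.
  Sum: 625/108 − 3125/216 + 3125/324 = 625/648.
  ∫_0^5/3 (u')² dx = ∫_0^5/3 (9*x^2 - 15*x + 25/4) dx. Term by term:
    ∫_0^5/3 9*x^2 dx = 125/9;  ∫_0^5/3 -15*x dx = -125/6;  ∫_0^5/3 25/4 dx = 125/12.
  Sum: 125/9 − 125/6 + 125/12 = 125/36.
∫_0^5/3 u² dx = 625/648, so ||u||_L² = 25*sqrt(2)/36.
∫_0^5/3 (u')² dx = 125/36, so ||u'||_L² = 5*sqrt(5)/6.
Ratio ||u||_L² / ||u'||_L² = sqrt(10)/6.
Sharp Poincaré constant on H^1_0(0, 5/3) is C_P = L/π = 5/(3*π), achieved by sin(3*π/5·x).
A polynomial bump cannot attain the sharp Poincaré constant (only the first sine eigenfunction does), so the ratio is strictly less than C_P, consistent with ||u||_L² ≤ C_P ||u'||_L².


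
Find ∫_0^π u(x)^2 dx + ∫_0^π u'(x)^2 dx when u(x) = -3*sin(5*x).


||u||_{H^1(0,π)}^2 = 117*π

u'(x) = -15*cos(5*x).
Expand u² and (u')² and integrate term by term on (0, π), using: for integers n ≥ 1, ∫_0^π sin²(nx) dx = ∫_0^π cos²(nx) dx = π/2; for n ≠ n', ∫_0^π sin(nx)sin(n'x) dx = ∫_0^π cos(nx)cos(n'x) dx = 0; and by product-to-sum, ∫_0^π sin(nx)cos(n'x) dx = ½∫_0^π [sin((n+n')x) + sin((n−n')x)] dx, which is 0 when n+n' is even and 2n/(n²−n'²) when n+n' is odd (it need not vanish on (0, π)).
  u² squared terms: (-3)²·∫sin(5x)² dx = 9·π/2 = 9*π/2.
  So ∫_0^π u² dx = 9*π/2.
  (u')² squared terms: (-15)²·∫cos(5x)² dx = 225·π/2 = 225*π/2.
  So ∫_0^π (u')² dx = 225*π/2.
||u||_{H^1}^2 = (9*π/2) + (225*π/2) = 117*π.


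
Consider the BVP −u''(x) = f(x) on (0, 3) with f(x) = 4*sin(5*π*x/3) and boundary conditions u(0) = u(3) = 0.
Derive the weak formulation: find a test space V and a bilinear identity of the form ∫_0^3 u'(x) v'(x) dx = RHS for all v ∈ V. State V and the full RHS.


V = H^1_0(0, 3) (so v(0) = v(3) = 0); weak form: ∫_0^3 u'v' dx = ∫_0^3 (4*sin(5*π*x/3)) v dx for all v ∈ V.

Multiply both sides by a test function v and integrate from 0 to 3:
  ∫_0^3 −u''(x) v(x) dx = ∫_0^3 f(x) v(x) dx.
Integrate the LHS by parts once:
  ∫_0^3 −u'' v dx = −[u'(x) v(x)]_0^3 + ∫_0^3 u'(x) v'(x) dx.
Thus ∫_0^3 u'(x) v'(x) dx = ∫_0^3 f(x) v(x) dx + [u'(x) v(x)]_0^3.
Choose V so that boundary terms are either known or forced to vanish.
u is Dirichlet: u(0) = u(3) = 0. Let V = H^1_0(0, 3); then v(0) = v(3) = 0, and [u' v]_0^3 = 0.
Weak formulation: find u (satisfying any essential BC) such that ∫_0^3 u'(x) v'(x) dx = ∫_0^3 f v dx for all v ∈ V.
Substituting f(x) = 4*sin(5*π*x/3), the right-hand side is ∫_0^3 (4*sin(5*π*x/3)) v dx.


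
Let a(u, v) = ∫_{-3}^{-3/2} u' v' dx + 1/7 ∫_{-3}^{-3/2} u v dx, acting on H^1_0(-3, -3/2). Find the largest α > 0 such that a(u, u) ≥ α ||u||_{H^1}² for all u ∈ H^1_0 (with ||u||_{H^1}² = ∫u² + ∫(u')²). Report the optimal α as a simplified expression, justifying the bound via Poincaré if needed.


α = (9 + 28*π^2)/(7*(9 + 4*π^2))

Coercivity of a(·,·) on H^1_0(-3, -3/2) means a(u, u) ≥ α ||u||_{H^1}² for every u ∈ H^1_0.
The interval has length L = 3/2, and Poincaré/coercivity depend only on L. Here a(u, u) = ∫(u')² + (1/7)·∫u².
Here 0 < c = 1/7 < 1. The condition a(u,u) ≥ α||u||_{H^1}² reads (1−α)∫(u')² ≥ (α−c)∫u². Any admissible α is ≤ 1 (rapidly oscillating u have ∫u²/∫(u')² → 0), and α = 1 would force 0 ≥ (1−c)∫u², impossible since c < 1; so 1−α > 0. By the sharp Poincaré inequality on H^1_0 of an interval of length L, ∫(u')² ≥ (π/L)²∫u² with equality for the first sine mode sin(π(x−x₀)/L) (x₀ the left endpoint), so the inequality holds for all u iff (1−α)(π/L)² ≥ α − c, i.e. α ≤ ((π/L)² + c)/((π/L)² + 1) = (1 + c(L/π)²)/(1 + (L/π)²). With (π/L)² = 4*π^2/9 and c = 1/7, the largest admissible constant is α = ((π/L)² + c)/((π/L)² + 1).
Simplifying, α = (9 + 28*π^2)/(7*(9 + 4*π^2)).


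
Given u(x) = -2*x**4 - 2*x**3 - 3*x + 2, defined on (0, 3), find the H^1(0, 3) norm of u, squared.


||u||_{H^1}^2 = 369741/7

The H^1 norm (squared) on an interval (0, L) is
  ||u||_{H^1}^2 = ∫_0^L u(x)^2 dx + ∫_0^L u'(x)^2 dx.
Compute u'(x) = -8*x**3 - 6*x**2 - 3.
Then u(x)^2 = 4*x**8 + 8*x**7 + 4*x**6 + 12*x**5 + 4*x**4 - 8*x**3 + 9*x**2 - 12*x + 4 and u'(x)^2 = 64*x**6 + 96*x**5 + 36*x**4 + 48*x**3 + 36*x**2 + 9.
Integrate each monomial from 0 to 3 using ∫_0^3 c·x^n dx = c·3^(n+1)/(n+1):
  ∫_0^3 u(x)^2 dx = ∫_0^3 (4*x^8 + 8*x^7 + 4*x^6 + 12*x^5 + 4*x^4 - 8*x^3 + 9*x^2 - 12*x + 4) dx. Term by term:
    ∫_0^3 4*x^8 dx = 8748;  ∫_0^3 8*x^7 dx = 6561;  ∫_0^3 4*x^6 dx = 8748/7;
    ∫_0^3 12*x^5 dx = 1458;  ∫_0^3 4*x^4 dx = 972/5;  ∫_0^3 -8*x^3 dx = -162;
    ∫_0^3 9*x^2 dx = 81;  ∫_0^3 -12*x dx = -54;  ∫_0^3 4 dx = 12.
  Sum: 8748 + 6561 + 8748/7 + 1458 + 972/5 − 162 + 81 − 54 + 12 = 633084/35.
  ∫_0^3 u'(x)^2 dx = ∫_0^3 (64*x^6 + 96*x^5 + 36*x^4 + 48*x^3 + 36*x^2 + 9) dx. Term by term:
    ∫_0^3 64*x^6 dx = 139968/7;  ∫_0^3 96*x^5 dx = 11664;  ∫_0^3 36*x^4 dx = 8748/5;
    ∫_0^3 48*x^3 dx = 972;  ∫_0^3 36*x^2 dx = 324;  ∫_0^3 9 dx = 27.
  Sum: 139968/7 + 11664 + 8748/5 + 972 + 324 + 27 = 1215621/35.
Adding: ||u||_{H^1}^2 = 633084/35 + 1215621/35 = 369741/7.


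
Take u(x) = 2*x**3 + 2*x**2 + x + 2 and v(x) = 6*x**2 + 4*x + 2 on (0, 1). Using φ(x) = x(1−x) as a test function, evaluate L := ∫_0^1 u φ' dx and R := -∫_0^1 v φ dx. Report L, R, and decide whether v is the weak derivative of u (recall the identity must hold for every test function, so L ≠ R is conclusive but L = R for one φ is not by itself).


LHS = -4/5, RHS = -29/30. No, v is not the weak derivative of u.

u(x) = 2*x**3 + 2*x**2 + x + 2, classical derivative u'(x) = 6*x**2 + 4*x + 1.
φ(x) = x(1−x), so φ'(x) = 1 - 2*x.
Note φ(0) = φ(1) = 0, so the boundary term u·φ vanishes.
LHS = ∫_0^1 u(x) φ'(x) dx = ∫_0^1 (-4*x^4 - 2*x^3 - 3*x + 2) dx. Term by term:
  ∫_0^1 -4*x^4 dx = -4/5;  ∫_0^1 -2*x^3 dx = -1/2;  ∫_0^1 -3*x dx = -3/2;
  ∫_0^1 2 dx = 2.
Sum: -4/5 − 1/2 − 3/2 + 2 = -4/5.
So LHS = -4/5.
∫_0^1 v(x) φ(x) dx = ∫_0^1 (-6*x^4 + 2*x^3 + 2*x^2 + 2*x) dx. Term by term:
  ∫_0^1 -6*x^4 dx = -6/5;  ∫_0^1 2*x^3 dx = 1/2;  ∫_0^1 2*x^2 dx = 2/3;
  ∫_0^1 2*x dx = 1.
Sum: -6/5 + 1/2 + 2/3 + 1 = 29/30.
So RHS = -∫_0^1 v(x) φ(x) dx = -29/30.
LHS − RHS = 1/6 ≠ 0, so the identity fails.
(For a valid weak derivative the identity must hold for EVERY test function, in particular this one. The failure shows v is NOT the weak derivative of u.)
Correct weak derivative would be u'(x) = 6*x**2 + 4*x + 1.


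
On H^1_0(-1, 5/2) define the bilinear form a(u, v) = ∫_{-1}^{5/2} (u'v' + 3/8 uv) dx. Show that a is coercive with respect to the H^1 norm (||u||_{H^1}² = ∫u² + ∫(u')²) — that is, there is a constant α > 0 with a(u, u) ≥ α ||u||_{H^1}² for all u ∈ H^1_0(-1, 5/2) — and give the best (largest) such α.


α = (147 + 32*π^2)/(8*(4*π^2 + 49))

Coercivity of a(·,·) on H^1_0(-1, 5/2) means a(u, u) ≥ α ||u||_{H^1}² for every u ∈ H^1_0.
The interval has length L = 7/2, and Poincaré/coercivity depend only on L. Here a(u, u) = ∫(u')² + (3/8)·∫u².
Here 0 < c = 3/8 < 1. The condition a(u,u) ≥ α||u||_{H^1}² reads (1−α)∫(u')² ≥ (α−c)∫u². Any admissible α is ≤ 1 (rapidly oscillating u have ∫u²/∫(u')² → 0), and α = 1 would force 0 ≥ (1−c)∫u², impossible since c < 1; so 1−α > 0. By the sharp Poincaré inequality on H^1_0 of an interval of length L, ∫(u')² ≥ (π/L)²∫u² with equality for the first sine mode sin(π(x−x₀)/L) (x₀ the left endpoint), so the inequality holds for all u iff (1−α)(π/L)² ≥ α − c, i.e. α ≤ ((π/L)² + c)/((π/L)² + 1) = (1 + c(L/π)²)/(1 + (L/π)²). With (π/L)² = 4*π^2/49 and c = 3/8, the largest admissible constant is α = ((π/L)² + c)/((π/L)² + 1).
Simplifying, α = (147 + 32*π^2)/(8*(4*π^2 + 49)).


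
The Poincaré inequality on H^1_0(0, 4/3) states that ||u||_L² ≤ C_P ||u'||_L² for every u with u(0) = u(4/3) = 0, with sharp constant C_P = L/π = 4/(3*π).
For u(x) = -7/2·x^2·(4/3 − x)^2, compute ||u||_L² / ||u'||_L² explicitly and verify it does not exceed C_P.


||u||_L² / ||u'||_L² = 2*sqrt(3)/9 < C_P = 4/(3*π).

u(x) = -7/2·x^2·(4/3 − x)^2, so u'(x) = 14*x*(-9*x^2 + 18*x - 8)/9.
u(x) = -7/2·x^2·(4/3 − x)^2 vanishes at x = 0 and x = 4/3, so u ∈ H^1_0(0, 4/3). Differentiate via the product rule and integrate the resulting polynomials term by term.
  ∫_0^4/3 u² dx = ∫_0^4/3 (49*x^8/4 - 196*x^7/3 + 392*x^6/3 - 3136*x^5/27 + 3136*x^4/81) dx. Term by term:
    ∫_0^4/3 49*x^8/4 dx = 3211264/177147;  ∫_0^4/3 -196*x^7/3 dx = -1605632/19683;  ∫_0^4/3 392*x^6/3 dx = 917504/6561;
    ∫_0^4/3 -3136*x^5/27 dx = -6422528/59049;  ∫_0^4/3 3136*x^4/81 dx = 3211264/98415.
  Sum: 3211264/177147 − 1605632/19683 + 917504/6561 − 6422528/59049 + 3211264/98415 = 229376/885735.
  ∫_0^4/3 (u')² dx = ∫_0^4/3 (196*x^6 - 784*x^5 + 10192*x^4/9 - 6272*x^3/9 + 12544*x^2/81) dx. Term by term:
    ∫_0^4/3 196*x^6 dx = 458752/2187;  ∫_0^4/3 -784*x^5 dx = -1605632/2187;  ∫_0^4/3 10192*x^4/9 dx = 10436608/10935;
    ∫_0^4/3 -6272*x^3/9 dx = -401408/729;  ∫_0^4/3 12544*x^2/81 dx = 802816/6561.
  Sum: 458752/2187 − 1605632/2187 + 10436608/10935 − 401408/729 + 802816/6561 = 57344/32805.
∫_0^4/3 u² dx = 229376/885735, so ||u||_L² = 128*sqrt(210)/3645.
∫_0^4/3 (u')² dx = 57344/32805, so ||u'||_L² = 64*sqrt(70)/405.
Ratio ||u||_L² / ||u'||_L² = 2*sqrt(3)/9.
Sharp Poincaré constant on H^1_0(0, 4/3) is C_P = L/π = 4/(3*π), achieved by sin(3*π/4·x).
A polynomial bump cannot attain the sharp Poincaré constant (only the first sine eigenfunction does), so the ratio is strictly less than C_P, consistent with ||u||_L² ≤ C_P ||u'||_L².


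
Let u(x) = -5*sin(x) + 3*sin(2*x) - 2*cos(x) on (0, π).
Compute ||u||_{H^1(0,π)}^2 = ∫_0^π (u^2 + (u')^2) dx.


||u||_{H^1(0,π)}^2 = -32 + 103*π/2

u'(x) = 2*sin(x) - 5*cos(x) + 6*cos(2*x).
Expand u² and (u')² and integrate term by term on (0, π), using: for integers n ≥ 1, ∫_0^π sin²(nx) dx = ∫_0^π cos²(nx) dx = π/2; for n ≠ n', ∫_0^π sin(nx)sin(n'x) dx = ∫_0^π cos(nx)cos(n'x) dx = 0; and by product-to-sum, ∫_0^π sin(nx)cos(n'x) dx = ½∫_0^π [sin((n+n')x) + sin((n−n')x)] dx, which is 0 when n+n' is even and 2n/(n²−n'²) when n+n' is odd (it need not vanish on (0, π)).
  u² squared terms: (-5)²·∫sin(x)² dx = 25·π/2 = 25*π/2;  (-2)²·∫cos(x)² dx = 4·π/2 = 2*π;  (3)²·∫sin(2x)² dx = 9·π/2 = 9*π/2.
  u² cross terms: 2·(-5)·(-2)·∫sin(x)·cos(x) dx = 20·(0) = 0;  2·(-5)·(3)·∫sin(x)·sin(2x) dx = -30·(0) = 0;  2·(-2)·(3)·∫cos(x)·sin(2x) dx = -12·(4/3) = -16.
  So ∫_0^π u² dx = 25*π/2 + 2*π + 9*π/2 + 0 + 0 − 16 = -16 + 19*π.
  (u')² squared terms: (-5)²·∫cos(x)² dx = 25·π/2 = 25*π/2;  (2)²·∫sin(x)² dx = 4·π/2 = 2*π;  (6)²·∫cos(2x)² dx = 36·π/2 = 18*π.
  (u')² cross terms: 2·(-5)·(2)·∫cos(x)·sin(x) dx = -20·(0) = 0;  2·(-5)·(6)·∫cos(x)·cos(2x) dx = -60·(0) = 0;  2·(2)·(6)·∫sin(x)·cos(2x) dx = 24·(-2/3) = -16.
  So ∫_0^π (u')² dx = 25*π/2 + 2*π + 18*π + 0 + 0 − 16 = -16 + 65*π/2.
||u||_{H^1}^2 = (-16 + 19*π) + (-16 + 65*π/2) = -32 + 103*π/2.


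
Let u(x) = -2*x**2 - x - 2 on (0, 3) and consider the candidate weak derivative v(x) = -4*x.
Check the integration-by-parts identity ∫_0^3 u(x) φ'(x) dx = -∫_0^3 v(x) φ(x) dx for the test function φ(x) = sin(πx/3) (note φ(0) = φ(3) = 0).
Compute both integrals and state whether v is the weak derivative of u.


LHS = 42/π, RHS = 36/π. No, v is not the weak derivative of u.

u(x) = -2*x**2 - x - 2, classical derivative u'(x) = -4*x - 1.
φ(x) = sin(πx/3), so φ'(x) = π*cos(π*x/3)/3.
Note φ(0) = φ(3) = 0, so the boundary term u·φ vanishes.
LHS = ∫_0^3 u(x) φ'(x) dx = ∫_0^3 (-2*π*x^2*cos(π*x/3)/3 - π*x*cos(π*x/3)/3 - 2*π*cos(π*x/3)/3) dx. Term by term:
  ∫_0^3 -2*π*cos(π*x/3)/3 dx = 0;  ∫_0^3 -2*π*x^2*cos(π*x/3)/3 dx = 36/π;  ∫_0^3 -π*x*cos(π*x/3)/3 dx = 6/π.
Sum: 0 + 36/π + 6/π = 42/π.
So LHS = 42/π.
∫_0^3 v(x) φ(x) dx = ∫_0^3 (-4*x*sin(π*x/3)) dx. Term by term:
  ∫_0^3 -4*x*sin(π*x/3) dx = -36/π.
So RHS = -∫_0^3 v(x) φ(x) dx = 36/π.
LHS − RHS = 6/π ≠ 0, so the identity fails.
(For a valid weak derivative the identity must hold for EVERY test function, in particular this one. The failure shows v is NOT the weak derivative of u.)
Correct weak derivative would be u'(x) = -4*x - 1.


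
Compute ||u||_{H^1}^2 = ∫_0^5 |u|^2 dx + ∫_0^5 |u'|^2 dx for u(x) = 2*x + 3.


||u||_{H^1}^2 = 1145/3

The H^1 norm (squared) on an interval (0, L) is
  ||u||_{H^1}^2 = ∫_0^L u(x)^2 dx + ∫_0^L u'(x)^2 dx.
Compute u'(x) = 2.
Then u(x)^2 = 4*x**2 + 12*x + 9 and u'(x)^2 = 4.
Integrate each monomial from 0 to 5 using ∫_0^5 c·x^n dx = c·5^(n+1)/(n+1):
  ∫_0^5 u(x)^2 dx = ∫_0^5 (4*x^2 + 12*x + 9) dx. Term by term:
    ∫_0^5 4*x^2 dx = 500/3;  ∫_0^5 12*x dx = 150;  ∫_0^5 9 dx = 45.
  Sum: 500/3 + 150 + 45 = 1085/3.
  ∫_0^5 u'(x)^2 dx = ∫_0^5 (4) dx. Term by term:
    ∫_0^5 4 dx = 20.
Adding: ||u||_{H^1}^2 = 1085/3 + 20 = 1145/3.


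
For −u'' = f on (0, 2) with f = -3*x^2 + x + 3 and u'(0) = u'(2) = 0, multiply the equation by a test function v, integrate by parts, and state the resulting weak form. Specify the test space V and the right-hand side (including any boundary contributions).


V = H^1(0, 2) (no boundary constraint on v; u is determined up to an additive constant); weak form: ∫_0^2 u'v' dx = ∫_0^2 (-3*x^2 + x + 3) v dx for all v ∈ V.

Multiply both sides by a test function v and integrate from 0 to 2:
  ∫_0^2 −u''(x) v(x) dx = ∫_0^2 f(x) v(x) dx.
Integrate the LHS by parts once:
  ∫_0^2 −u'' v dx = −[u'(x) v(x)]_0^2 + ∫_0^2 u'(x) v'(x) dx.
Thus ∫_0^2 u'(x) v'(x) dx = ∫_0^2 f(x) v(x) dx + [u'(x) v(x)]_0^2.
Choose V so that boundary terms are either known or forced to vanish.
u has homogeneous Neumann: u'(0) = u'(2) = 0. So [u' v]_0^2 = 0·v(2) − 0·v(0) = 0 for any v; take V = H^1(0, 2).
Weak formulation: find u (satisfying any essential BC) such that ∫_0^2 u'(x) v'(x) dx = ∫_0^2 f v dx for all v ∈ V (homogeneous Neumann, so boundary terms vanish).
Substituting f(x) = -3*x^2 + x + 3, the right-hand side is ∫_0^2 (-3*x^2 + x + 3) v dx.
Compatibility check (pure Neumann): taking v ≡ 1 ∈ V gives 0 = ∫_0^2 f dx + (0) − (0), i.e. ∫_0^2 f dx must equal u'(0) − u'(2) = 0. Indeed ∫_0^2 (-3*x^2 + x + 3) dx = 0, so the data are compatible. The solution is then unique only up to an additive constant (fix it e.g. by requiring ∫_0^2 u dx = 0).


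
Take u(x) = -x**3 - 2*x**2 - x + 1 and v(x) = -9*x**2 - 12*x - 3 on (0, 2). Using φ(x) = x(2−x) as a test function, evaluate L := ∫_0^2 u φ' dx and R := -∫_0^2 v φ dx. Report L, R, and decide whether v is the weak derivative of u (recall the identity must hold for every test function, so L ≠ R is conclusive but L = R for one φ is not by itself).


LHS = 172/15, RHS = 172/5. No, v is not the weak derivative of u.

u(x) = -x**3 - 2*x**2 - x + 1, classical derivative u'(x) = -3*x**2 - 4*x - 1.
φ(x) = x(2−x), so φ'(x) = 2 - 2*x.
Note φ(0) = φ(2) = 0, so the boundary term u·φ vanishes.
LHS = ∫_0^2 u(x) φ'(x) dx = ∫_0^2 (2*x^4 + 2*x^3 - 2*x^2 - 4*x + 2) dx. Term by term:
  ∫_0^2 2*x^4 dx = 64/5;  ∫_0^2 2*x^3 dx = 8;  ∫_0^2 -2*x^2 dx = -16/3;
  ∫_0^2 -4*x dx = -8;  ∫_0^2 2 dx = 4.
Sum: 64/5 + 8 − 16/3 − 8 + 4 = 172/15.
So LHS = 172/15.
∫_0^2 v(x) φ(x) dx = ∫_0^2 (9*x^4 - 6*x^3 - 21*x^2 - 6*x) dx. Term by term:
  ∫_0^2 9*x^4 dx = 288/5;  ∫_0^2 -6*x^3 dx = -24;  ∫_0^2 -21*x^2 dx = -56;
  ∫_0^2 -6*x dx = -12.
Sum: 288/5 − 24 − 56 − 12 = -172/5.
So RHS = -∫_0^2 v(x) φ(x) dx = 172/5.
LHS − RHS = -344/15 ≠ 0, so the identity fails.
(For a valid weak derivative the identity must hold for EVERY test function, in particular this one. The failure shows v is NOT the weak derivative of u.)
Correct weak derivative would be u'(x) = -3*x**2 - 4*x - 1.


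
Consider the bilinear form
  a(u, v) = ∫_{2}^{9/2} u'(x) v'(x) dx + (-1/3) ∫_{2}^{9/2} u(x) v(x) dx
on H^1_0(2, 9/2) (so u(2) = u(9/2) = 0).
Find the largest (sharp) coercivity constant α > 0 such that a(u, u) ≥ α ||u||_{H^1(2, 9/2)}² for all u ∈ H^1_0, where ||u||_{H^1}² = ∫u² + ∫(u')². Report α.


α = (-25 + 12*π^2)/(3*(25 + 4*π^2))

Coercivity of a(·,·) on H^1_0(2, 9/2) means a(u, u) ≥ α ||u||_{H^1}² for every u ∈ H^1_0.
The interval has length L = 5/2, and Poincaré/coercivity depend only on L. Here a(u, u) = ∫(u')² + (-1/3)·∫u².
Here c = -1/3 < 0 with |c| < (π/L)² = 4*π^2/25, so coercivity still holds. The condition a(u,u) ≥ α||u||_{H^1}² reads (1−α)∫(u')² ≥ (α−c)∫u². Any admissible α is ≤ 1 (rapidly oscillating u have ∫u²/∫(u')² → 0), and α = 1 would force 0 ≥ (1−c)∫u², impossible since c < 1; so 1−α > 0. By the sharp Poincaré inequality on H^1_0 of an interval of length L, ∫(u')² ≥ (π/L)²∫u² with equality for the first sine mode sin(π(x−x₀)/L) (x₀ the left endpoint), so the inequality holds for all u iff (1−α)(π/L)² ≥ α − c, i.e. α ≤ ((π/L)² + c)/((π/L)² + 1) = (1 + c(L/π)²)/(1 + (L/π)²). (Direct route, valid since c ≤ 0: Poincaré gives c∫u² ≥ c(L/π)²∫(u')², so a(u,u) ≥ (1 + c(L/π)²)∫(u')², while ||u||_{H^1}² ≤ (1 + (L/π)²)∫(u')²; dividing yields the same α.) With (π/L)² = 4*π^2/25 and c = -1/3, the largest admissible constant is α = ((π/L)² + c)/((π/L)² + 1).
Simplifying, α = (-25 + 12*π^2)/(3*(25 + 4*π^2)).


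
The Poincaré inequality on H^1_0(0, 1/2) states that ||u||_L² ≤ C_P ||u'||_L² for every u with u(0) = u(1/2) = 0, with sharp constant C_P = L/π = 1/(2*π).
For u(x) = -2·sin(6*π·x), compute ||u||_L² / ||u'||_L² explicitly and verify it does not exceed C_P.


||u||_L² / ||u'||_L² = 1/(6*π) < C_P = 1/(2*π).

u(x) = -2·sin(6*π·x), so u'(x) = -12*π*cos(6*π*x).
Writing u(x) = A·sin(kπx/L) with A = -2 and k = 3, use ∫_0^L sin²(kπx/L) dx = L/2 and ∫_0^L cos²(kπx/L) dx = L/2.
u² = 4·sin²(6*π·x) and (u')² = 144*π^2·cos²(6*π·x), and each of sin², cos² integrates to L/2 = 1/4 over (0, 1/2).
∫_0^1/2 u² dx = 1, so ||u||_L² = 1.
∫_0^1/2 (u')² dx = 36*π^2, so ||u'||_L² = 6*π.
Ratio ||u||_L² / ||u'||_L² = 1/(6*π).
Sharp Poincaré constant on H^1_0(0, 1/2) is C_P = L/π = 1/(2*π), achieved by sin(2*π·x).
This is the k = 3 harmonic; the ratio L/(kπ) is strictly less than C_P = L/π, consistent with the sharp inequality ||u||_L² ≤ C_P ||u'||_L².


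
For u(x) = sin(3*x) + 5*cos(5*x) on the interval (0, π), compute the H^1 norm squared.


||u||_{H^1(0,π)}^2 = 330*π

u'(x) = -25*sin(5*x) + 3*cos(3*x).
Expand u² and (u')² and integrate term by term on (0, π), using: for integers n ≥ 1, ∫_0^π sin²(nx) dx = ∫_0^π cos²(nx) dx = π/2; for n ≠ n', ∫_0^π sin(nx)sin(n'x) dx = ∫_0^π cos(nx)cos(n'x) dx = 0; and by product-to-sum, ∫_0^π sin(nx)cos(n'x) dx = ½∫_0^π [sin((n+n')x) + sin((n−n')x)] dx, which is 0 when n+n' is even and 2n/(n²−n'²) when n+n' is odd (it need not vanish on (0, π)).
  u² squared terms: (5)²·∫cos(5x)² dx = 25·π/2 = 25*π/2;  (1)²·∫sin(3x)² dx = 1·π/2 = π/2.
  u² cross terms: 2·(5)·(1)·∫cos(5x)·sin(3x) dx = 10·(0) = 0.
  So ∫_0^π u² dx = 25*π/2 + π/2 + 0 = 13*π.
  (u')² squared terms: (-25)²·∫sin(5x)² dx = 625·π/2 = 625*π/2;  (3)²·∫cos(3x)² dx = 9·π/2 = 9*π/2.
  (u')² cross terms: 2·(-25)·(3)·∫sin(5x)·cos(3x) dx = -150·(0) = 0.
  So ∫_0^π (u')² dx = 625*π/2 + 9*π/2 + 0 = 317*π.
||u||_{H^1}^2 = (13*π) + (317*π) = 330*π.


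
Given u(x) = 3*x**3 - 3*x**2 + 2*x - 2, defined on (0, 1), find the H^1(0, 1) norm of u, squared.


||u||_{H^1}^2 = 737/105

The H^1 norm (squared) on an interval (0, L) is
  ||u||_{H^1}^2 = ∫_0^L u(x)^2 dx + ∫_0^L u'(x)^2 dx.
Compute u'(x) = 9*x**2 - 6*x + 2.
Then u(x)^2 = 9*x**6 - 18*x**5 + 21*x**4 - 24*x**3 + 16*x**2 - 8*x + 4 and u'(x)^2 = 81*x**4 - 108*x**3 + 72*x**2 - 24*x + 4.
Integrate each monomial from 0 to 1 using ∫_0^1 c·x^n dx = c·1^(n+1)/(n+1):
  ∫_0^1 u(x)^2 dx = ∫_0^1 (9*x^6 - 18*x^5 + 21*x^4 - 24*x^3 + 16*x^2 - 8*x + 4) dx. Term by term:
    ∫_0^1 9*x^6 dx = 9/7;  ∫_0^1 -18*x^5 dx = -3;  ∫_0^1 21*x^4 dx = 21/5;
    ∫_0^1 -24*x^3 dx = -6;  ∫_0^1 16*x^2 dx = 16/3;  ∫_0^1 -8*x dx = -4;
    ∫_0^1 4 dx = 4.
  Sum: 9/7 − 3 + 21/5 − 6 + 16/3 − 4 + 4 = 191/105.
  ∫_0^1 u'(x)^2 dx = ∫_0^1 (81*x^4 - 108*x^3 + 72*x^2 - 24*x + 4) dx. Term by term:
    ∫_0^1 81*x^4 dx = 81/5;  ∫_0^1 -108*x^3 dx = -27;  ∫_0^1 72*x^2 dx = 24;
    ∫_0^1 -24*x dx = -12;  ∫_0^1 4 dx = 4.
  Sum: 81/5 − 27 + 24 − 12 + 4 = 26/5.
Adding: ||u||_{H^1}^2 = 191/105 + 26/5 = 737/105.


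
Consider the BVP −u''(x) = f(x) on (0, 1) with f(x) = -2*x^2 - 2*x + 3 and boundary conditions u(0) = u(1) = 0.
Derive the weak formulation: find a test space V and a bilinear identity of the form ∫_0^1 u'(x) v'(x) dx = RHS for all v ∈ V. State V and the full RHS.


V = H^1_0(0, 1) (so v(0) = v(1) = 0); weak form: ∫_0^1 u'v' dx = ∫_0^1 (-2*x^2 - 2*x + 3) v dx for all v ∈ V.

Multiply both sides by a test function v and integrate from 0 to 1:
  ∫_0^1 −u''(x) v(x) dx = ∫_0^1 f(x) v(x) dx.
Integrate the LHS by parts once:
  ∫_0^1 −u'' v dx = −[u'(x) v(x)]_0^1 + ∫_0^1 u'(x) v'(x) dx.
Thus ∫_0^1 u'(x) v'(x) dx = ∫_0^1 f(x) v(x) dx + [u'(x) v(x)]_0^1.
Choose V so that boundary terms are either known or forced to vanish.
u is Dirichlet: u(0) = u(1) = 0. Let V = H^1_0(0, 1); then v(0) = v(1) = 0, and [u' v]_0^1 = 0.
Weak formulation: find u (satisfying any essential BC) such that ∫_0^1 u'(x) v'(x) dx = ∫_0^1 f v dx for all v ∈ V.
Substituting f(x) = -2*x^2 - 2*x + 3, the right-hand side is ∫_0^1 (-2*x^2 - 2*x + 3) v dx.


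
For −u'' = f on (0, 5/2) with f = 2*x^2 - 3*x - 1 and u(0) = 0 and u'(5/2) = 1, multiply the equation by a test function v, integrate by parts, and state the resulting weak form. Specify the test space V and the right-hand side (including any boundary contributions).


V = {v ∈ H^1(0, 5/2) : v(0) = 0} (test functions vanish at x = 0 where u is specified); weak form: ∫_0^5/2 u'v' dx = ∫_0^5/2 (2*x^2 - 3*x - 1) v dx + v(5/2) for all v ∈ V.

Multiply both sides by a test function v and integrate from 0 to 5/2:
  ∫_0^5/2 −u''(x) v(x) dx = ∫_0^5/2 f(x) v(x) dx.
Integrate the LHS by parts once:
  ∫_0^5/2 −u'' v dx = −[u'(x) v(x)]_0^5/2 + ∫_0^5/2 u'(x) v'(x) dx.
Thus ∫_0^5/2 u'(x) v'(x) dx = ∫_0^5/2 f(x) v(x) dx + [u'(x) v(x)]_0^5/2.
Choose V so that boundary terms are either known or forced to vanish.
Mixed BC: u(0) = 0 (Dirichlet) and u'(5/2) = 1 (Neumann). Define V = {v ∈ H^1(0, 5/2) : v(0) = 0}. Then [u' v]_0^5/2 = u'(5/2)·v(5/2) − u'(0)·0 = v(5/2).
Weak formulation: find u (satisfying any essential BC) such that ∫_0^5/2 u'(x) v'(x) dx = ∫_0^5/2 f v dx + v(5/2) for all v ∈ V (Dirichlet at 0 absorbed into V; Neumann datum at x = 5/2 contributes the boundary term).
Substituting f(x) = 2*x^2 - 3*x - 1, the right-hand side is ∫_0^5/2 (2*x^2 - 3*x - 1) v dx + v(5/2).


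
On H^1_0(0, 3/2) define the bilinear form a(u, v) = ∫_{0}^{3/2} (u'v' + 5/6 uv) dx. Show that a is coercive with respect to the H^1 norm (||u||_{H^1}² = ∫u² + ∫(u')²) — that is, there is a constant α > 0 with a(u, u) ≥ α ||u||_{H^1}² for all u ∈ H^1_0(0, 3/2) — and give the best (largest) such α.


α = (15 + 8*π^2)/(2*(9 + 4*π^2))

Coercivity of a(·,·) on H^1_0(0, 3/2) means a(u, u) ≥ α ||u||_{H^1}² for every u ∈ H^1_0.
The interval has length L = 3/2, and Poincaré/coercivity depend only on L. Here a(u, u) = ∫(u')² + (5/6)·∫u².
Here 0 < c = 5/6 < 1. The condition a(u,u) ≥ α||u||_{H^1}² reads (1−α)∫(u')² ≥ (α−c)∫u². Any admissible α is ≤ 1 (rapidly oscillating u have ∫u²/∫(u')² → 0), and α = 1 would force 0 ≥ (1−c)∫u², impossible since c < 1; so 1−α > 0. By the sharp Poincaré inequality on H^1_0 of an interval of length L, ∫(u')² ≥ (π/L)²∫u² with equality for the first sine mode sin(π(x−x₀)/L) (x₀ the left endpoint), so the inequality holds for all u iff (1−α)(π/L)² ≥ α − c, i.e. α ≤ ((π/L)² + c)/((π/L)² + 1) = (1 + c(L/π)²)/(1 + (L/π)²). With (π/L)² = 4*π^2/9 and c = 5/6, the largest admissible constant is α = ((π/L)² + c)/((π/L)² + 1).
Simplifying, α = (15 + 8*π^2)/(2*(9 + 4*π^2)).


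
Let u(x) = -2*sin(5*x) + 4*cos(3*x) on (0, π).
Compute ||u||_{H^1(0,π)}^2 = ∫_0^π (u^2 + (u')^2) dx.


||u||_{H^1(0,π)}^2 = 132*π

u'(x) = -12*sin(3*x) - 10*cos(5*x).
Expand u² and (u')² and integrate term by term on (0, π), using: for integers n ≥ 1, ∫_0^π sin²(nx) dx = ∫_0^π cos²(nx) dx = π/2; for n ≠ n', ∫_0^π sin(nx)sin(n'x) dx = ∫_0^π cos(nx)cos(n'x) dx = 0; and by product-to-sum, ∫_0^π sin(nx)cos(n'x) dx = ½∫_0^π [sin((n+n')x) + sin((n−n')x)] dx, which is 0 when n+n' is even and 2n/(n²−n'²) when n+n' is odd (it need not vanish on (0, π)).
  u² squared terms: (-2)²·∫sin(5x)² dx = 4·π/2 = 2*π;  (4)²·∫cos(3x)² dx = 16·π/2 = 8*π.
  u² cross terms: 2·(-2)·(4)·∫sin(5x)·cos(3x) dx = -16·(0) = 0.
  So ∫_0^π u² dx = 2*π + 8*π + 0 = 10*π.
  (u')² squared terms: (-12)²·∫sin(3x)² dx = 144·π/2 = 72*π;  (-10)²·∫cos(5x)² dx = 100·π/2 = 50*π.
  (u')² cross terms: 2·(-12)·(-10)·∫sin(3x)·cos(5x) dx = 240·(0) = 0.
  So ∫_0^π (u')² dx = 72*π + 50*π + 0 = 122*π.
||u||_{H^1}^2 = (10*π) + (122*π) = 132*π.


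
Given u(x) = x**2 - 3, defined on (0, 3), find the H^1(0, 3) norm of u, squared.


||u||_{H^1}^2 = 288/5

The H^1 norm (squared) on an interval (0, L) is
  ||u||_{H^1}^2 = ∫_0^L u(x)^2 dx + ∫_0^L u'(x)^2 dx.
Compute u'(x) = 2*x.
Then u(x)^2 = x**4 - 6*x**2 + 9 and u'(x)^2 = 4*x**2.
Integrate each monomial from 0 to 3 using ∫_0^3 c·x^n dx = c·3^(n+1)/(n+1):
  ∫_0^3 u(x)^2 dx = ∫_0^3 (x^4 - 6*x^2 + 9) dx. Term by term:
    ∫_0^3 x^4 dx = 243/5;  ∫_0^3 -6*x^2 dx = -54;  ∫_0^3 9 dx = 27.
  Sum: 243/5 − 54 + 27 = 108/5.
  ∫_0^3 u'(x)^2 dx = ∫_0^3 (4*x^2) dx. Term by term:
    ∫_0^3 4*x^2 dx = 36.
Adding: ||u||_{H^1}^2 = 108/5 + 36 = 288/5.


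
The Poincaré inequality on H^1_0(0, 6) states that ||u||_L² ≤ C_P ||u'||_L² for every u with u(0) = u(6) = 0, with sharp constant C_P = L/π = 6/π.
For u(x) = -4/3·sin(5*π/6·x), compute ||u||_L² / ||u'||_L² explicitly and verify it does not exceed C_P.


||u||_L² / ||u'||_L² = 6/(5*π) < C_P = 6/π.

u(x) = -4/3·sin(5*π/6·x), so u'(x) = -10*π*cos(5*π*x/6)/9.
Writing u(x) = A·sin(kπx/L) with A = -4/3 and k = 5, use ∫_0^L sin²(kπx/L) dx = L/2 and ∫_0^L cos²(kπx/L) dx = L/2.
u² = 16/9·sin²(5*π/6·x) and (u')² = 100*π^2/81·cos²(5*π/6·x), and each of sin², cos² integrates to L/2 = 3 over (0, 6).
∫_0^6 u² dx = 16/3, so ||u||_L² = 4*sqrt(3)/3.
∫_0^6 (u')² dx = 100*π^2/27, so ||u'||_L² = 10*sqrt(3)*π/9.
Ratio ||u||_L² / ||u'||_L² = 6/(5*π).
Sharp Poincaré constant on H^1_0(0, 6) is C_P = L/π = 6/π, achieved by sin(π/6·x).
This is the k = 5 harmonic; the ratio L/(kπ) is strictly less than C_P = L/π, consistent with the sharp inequality ||u||_L² ≤ C_P ||u'||_L².


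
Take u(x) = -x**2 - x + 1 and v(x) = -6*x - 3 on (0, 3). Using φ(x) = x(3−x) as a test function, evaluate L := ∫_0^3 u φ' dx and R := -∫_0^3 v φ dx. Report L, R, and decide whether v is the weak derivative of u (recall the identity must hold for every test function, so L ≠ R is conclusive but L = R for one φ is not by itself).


LHS = 18, RHS = 54. No, v is not the weak derivative of u.

u(x) = -x**2 - x + 1, classical derivative u'(x) = -2*x - 1.
φ(x) = x(3−x), so φ'(x) = 3 - 2*x.
Note φ(0) = φ(3) = 0, so the boundary term u·φ vanishes.
LHS = ∫_0^3 u(x) φ'(x) dx = ∫_0^3 (2*x^3 - x^2 - 5*x + 3) dx. Term by term:
  ∫_0^3 2*x^3 dx = 81/2;  ∫_0^3 -x^2 dx = -9;  ∫_0^3 -5*x dx = -45/2;
  ∫_0^3 3 dx = 9.
Sum: 81/2 − 9 − 45/2 + 9 = 18.
So LHS = 18.
∫_0^3 v(x) φ(x) dx = ∫_0^3 (6*x^3 - 15*x^2 - 9*x) dx. Term by term:
  ∫_0^3 6*x^3 dx = 243/2;  ∫_0^3 -15*x^2 dx = -135;  ∫_0^3 -9*x dx = -81/2.
Sum: 243/2 − 135 − 81/2 = -54.
So RHS = -∫_0^3 v(x) φ(x) dx = 54.
LHS − RHS = -36 ≠ 0, so the identity fails.
(For a valid weak derivative the identity must hold for EVERY test function, in particular this one. The failure shows v is NOT the weak derivative of u.)
Correct weak derivative would be u'(x) = -2*x - 1.


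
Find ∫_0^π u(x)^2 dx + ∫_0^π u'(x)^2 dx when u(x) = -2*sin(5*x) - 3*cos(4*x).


||u||_{H^1(0,π)}^2 = 680/3 + 257*π/2

u'(x) = 12*sin(4*x) - 10*cos(5*x).
Expand u² and (u')² and integrate term by term on (0, π), using: for integers n ≥ 1, ∫_0^π sin²(nx) dx = ∫_0^π cos²(nx) dx = π/2; for n ≠ n', ∫_0^π sin(nx)sin(n'x) dx = ∫_0^π cos(nx)cos(n'x) dx = 0; and by product-to-sum, ∫_0^π sin(nx)cos(n'x) dx = ½∫_0^π [sin((n+n')x) + sin((n−n')x)] dx, which is 0 when n+n' is even and 2n/(n²−n'²) when n+n' is odd (it need not vanish on (0, π)).
  u² squared terms: (-3)²·∫cos(4x)² dx = 9·π/2 = 9*π/2;  (-2)²·∫sin(5x)² dx = 4·π/2 = 2*π.
  u² cross terms: 2·(-3)·(-2)·∫cos(4x)·sin(5x) dx = 12·(10/9) = 40/3.
  So ∫_0^π u² dx = 9*π/2 + 2*π + 40/3 = 40/3 + 13*π/2.
  (u')² squared terms: (-10)²·∫cos(5x)² dx = 100·π/2 = 50*π;  (12)²·∫sin(4x)² dx = 144·π/2 = 72*π.
  (u')² cross terms: 2·(-10)·(12)·∫cos(5x)·sin(4x) dx = -240·(-8/9) = 640/3.
  So ∫_0^π (u')² dx = 50*π + 72*π + 640/3 = 640/3 + 122*π.
||u||_{H^1}^2 = (40/3 + 13*π/2) + (640/3 + 122*π) = 680/3 + 257*π/2.


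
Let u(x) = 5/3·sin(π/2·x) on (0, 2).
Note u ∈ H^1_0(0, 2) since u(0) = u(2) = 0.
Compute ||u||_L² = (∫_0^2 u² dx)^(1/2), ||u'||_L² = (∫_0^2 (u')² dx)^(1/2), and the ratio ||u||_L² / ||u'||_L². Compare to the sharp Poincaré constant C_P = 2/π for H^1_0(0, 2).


||u||_L² / ||u'||_L² = 2/π = C_P.

u(x) = 5/3·sin(π/2·x), so u'(x) = 5*π*cos(π*x/2)/6.
Writing u(x) = A·sin(kπx/L) with A = 5/3 and k = 1, use ∫_0^L sin²(kπx/L) dx = L/2 and ∫_0^L cos²(kπx/L) dx = L/2.
u² = 25/9·sin²(π/2·x) and (u')² = 25*π^2/36·cos²(π/2·x), and each of sin², cos² integrates to L/2 = 1 over (0, 2).
∫_0^2 u² dx = 25/9, so ||u||_L² = 5/3.
∫_0^2 (u')² dx = 25*π^2/36, so ||u'||_L² = 5*π/6.
Ratio ||u||_L² / ||u'||_L² = 2/π.
Sharp Poincaré constant on H^1_0(0, 2) is C_P = L/π = 2/π, achieved by sin(π/2·x).
This is the k = 1 eigenfunction (up to amplitude), so the ratio equals the sharp Poincaré constant exactly.


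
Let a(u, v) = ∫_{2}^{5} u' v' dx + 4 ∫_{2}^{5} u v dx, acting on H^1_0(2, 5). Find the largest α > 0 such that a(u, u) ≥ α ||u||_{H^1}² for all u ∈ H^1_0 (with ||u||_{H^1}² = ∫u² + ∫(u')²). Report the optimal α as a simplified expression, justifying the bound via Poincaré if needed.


α = 1

Coercivity of a(·,·) on H^1_0(2, 5) means a(u, u) ≥ α ||u||_{H^1}² for every u ∈ H^1_0.
The interval has length L = 3, and Poincaré/coercivity depend only on L. Here a(u, u) = ∫(u')² + (4)·∫u².
Here c = 4 ≥ 1, so a(u,u) = ∫(u')² + c∫u² ≥ ∫(u')² + ∫u² = ||u||_{H^1}², i.e. α = 1 works. No larger α is possible: a(u,u) ≥ α||u||_{H^1}² means (1−α)∫(u')² ≥ (α−c)∫u², and for the modes u_n = sin(nπ(x−x₀)/L) (x₀ the left endpoint) one has ∫u_n²/∫(u_n')² = (L/(nπ))² → 0, so a(u_n,u_n)/||u_n||_{H^1}² → 1. Hence the optimal constant is α = 1.
Therefore α = 1.


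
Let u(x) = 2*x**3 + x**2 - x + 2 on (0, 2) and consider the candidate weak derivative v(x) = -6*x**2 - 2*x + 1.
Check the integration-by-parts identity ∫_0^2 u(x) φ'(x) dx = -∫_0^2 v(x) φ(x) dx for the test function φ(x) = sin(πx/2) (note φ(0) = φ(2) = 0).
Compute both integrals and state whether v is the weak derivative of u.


LHS = -52/π + 192/π^3, RHS = -192/π^3 + 52/π. No, v is not the weak derivative of u.

u(x) = 2*x**3 + x**2 - x + 2, classical derivative u'(x) = 6*x**2 + 2*x - 1.
φ(x) = sin(πx/2), so φ'(x) = π*cos(π*x/2)/2.
Note φ(0) = φ(2) = 0, so the boundary term u·φ vanishes.
LHS = ∫_0^2 u(x) φ'(x) dx = ∫_0^2 (π*x^3*cos(π*x/2) + π*x^2*cos(π*x/2)/2 - π*x*cos(π*x/2)/2 + π*cos(π*x/2)) dx. Term by term:
  ∫_0^2 π*cos(π*x/2) dx = 0;  ∫_0^2 π*x^3*cos(π*x/2) dx = -48/π + 192/π^3;  ∫_0^2 π*x^2*cos(π*x/2)/2 dx = -8/π;
  ∫_0^2 -π*x*cos(π*x/2)/2 dx = 4/π.
Sum: 0 + -48/π + 192/π^3 − 8/π + 4/π = -52/π + 192/π^3.
So LHS = -52/π + 192/π^3.
∫_0^2 v(x) φ(x) dx = ∫_0^2 (-6*x^2*sin(π*x/2) - 2*x*sin(π*x/2) + sin(π*x/2)) dx. Term by term:
  ∫_0^2 -6*x^2*sin(π*x/2) dx = -48/π + 192/π^3;  ∫_0^2 -2*x*sin(π*x/2) dx = -8/π;  ∫_0^2 sin(π*x/2) dx = 4/π.
Sum: -48/π + 192/π^3 − 8/π + 4/π = -52/π + 192/π^3.
So RHS = -∫_0^2 v(x) φ(x) dx = -192/π^3 + 52/π.
LHS − RHS = -104/π + 384/π^3 ≠ 0, so the identity fails.
(For a valid weak derivative the identity must hold for EVERY test function, in particular this one. The failure shows v is NOT the weak derivative of u.)
Correct weak derivative would be u'(x) = 6*x**2 + 2*x - 1.


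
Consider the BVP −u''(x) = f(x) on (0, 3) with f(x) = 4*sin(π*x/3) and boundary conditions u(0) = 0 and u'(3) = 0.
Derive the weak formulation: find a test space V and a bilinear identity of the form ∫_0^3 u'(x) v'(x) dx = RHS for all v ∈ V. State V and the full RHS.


V = {v ∈ H^1(0, 3) : v(0) = 0} (test functions vanish at x = 0 where u is specified); weak form: ∫_0^3 u'v' dx = ∫_0^3 (4*sin(π*x/3)) v dx for all v ∈ V.

Multiply both sides by a test function v and integrate from 0 to 3:
  ∫_0^3 −u''(x) v(x) dx = ∫_0^3 f(x) v(x) dx.
Integrate the LHS by parts once:
  ∫_0^3 −u'' v dx = −[u'(x) v(x)]_0^3 + ∫_0^3 u'(x) v'(x) dx.
Thus ∫_0^3 u'(x) v'(x) dx = ∫_0^3 f(x) v(x) dx + [u'(x) v(x)]_0^3.
Choose V so that boundary terms are either known or forced to vanish.
Mixed BC: u(0) = 0 (Dirichlet) and u'(3) = 0 (Neumann). Define V = {v ∈ H^1(0, 3) : v(0) = 0}. Then [u' v]_0^3 = u'(3)·v(3) − u'(0)·0 = 0.
Weak formulation: find u (satisfying any essential BC) such that ∫_0^3 u'(x) v'(x) dx = ∫_0^3 f v dx for all v ∈ V (Dirichlet at 0 absorbed into V; the Neumann datum at x = 3 is zero, so no boundary term remains).
Substituting f(x) = 4*sin(π*x/3), the right-hand side is ∫_0^3 (4*sin(π*x/3)) v dx.


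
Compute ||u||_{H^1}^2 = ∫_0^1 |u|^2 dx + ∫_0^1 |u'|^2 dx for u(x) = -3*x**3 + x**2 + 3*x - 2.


||u||_{H^1}^2 = 461/70

The H^1 norm (squared) on an interval (0, L) is
  ||u||_{H^1}^2 = ∫_0^L u(x)^2 dx + ∫_0^L u'(x)^2 dx.
Compute u'(x) = -9*x**2 + 2*x + 3.
Then u(x)^2 = 9*x**6 - 6*x**5 - 17*x**4 + 18*x**3 + 5*x**2 - 12*x + 4 and u'(x)^2 = 81*x**4 - 36*x**3 - 50*x**2 + 12*x + 9.
Integrate each monomial from 0 to 1 using ∫_0^1 c·x^n dx = c·1^(n+1)/(n+1):
  ∫_0^1 u(x)^2 dx = ∫_0^1 (9*x^6 - 6*x^5 - 17*x^4 + 18*x^3 + 5*x^2 - 12*x + 4) dx. Term by term:
    ∫_0^1 9*x^6 dx = 9/7;  ∫_0^1 -6*x^5 dx = -1;  ∫_0^1 -17*x^4 dx = -17/5;
    ∫_0^1 18*x^3 dx = 9/2;  ∫_0^1 5*x^2 dx = 5/3;  ∫_0^1 -12*x dx = -6;
    ∫_0^1 4 dx = 4.
  Sum: 9/7 − 1 − 17/5 + 9/2 + 5/3 − 6 + 4 = 221/210.
  ∫_0^1 u'(x)^2 dx = ∫_0^1 (81*x^4 - 36*x^3 - 50*x^2 + 12*x + 9) dx. Term by term:
    ∫_0^1 81*x^4 dx = 81/5;  ∫_0^1 -36*x^3 dx = -9;  ∫_0^1 -50*x^2 dx = -50/3;
    ∫_0^1 12*x dx = 6;  ∫_0^1 9 dx = 9.
  Sum: 81/5 − 9 − 50/3 + 6 + 9 = 83/15.
Adding: ||u||_{H^1}^2 = 221/210 + 83/15 = 461/70.


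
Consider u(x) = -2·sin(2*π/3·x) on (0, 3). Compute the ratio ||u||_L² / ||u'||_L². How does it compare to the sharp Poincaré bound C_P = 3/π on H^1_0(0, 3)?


||u||_L² / ||u'||_L² = 3/(2*π) < C_P = 3/π.

u(x) = -2·sin(2*π/3·x), so u'(x) = -4*π*cos(2*π*x/3)/3.
Writing u(x) = A·sin(kπx/L) with A = -2 and k = 2, use ∫_0^L sin²(kπx/L) dx = L/2 and ∫_0^L cos²(kπx/L) dx = L/2.
u² = 4·sin²(2*π/3·x) and (u')² = 16*π^2/9·cos²(2*π/3·x), and each of sin², cos² integrates to L/2 = 3/2 over (0, 3).
∫_0^3 u² dx = 6, so ||u||_L² = sqrt(6).
∫_0^3 (u')² dx = 8*π^2/3, so ||u'||_L² = 2*sqrt(6)*π/3.
Ratio ||u||_L² / ||u'||_L² = 3/(2*π).
Sharp Poincaré constant on H^1_0(0, 3) is C_P = L/π = 3/π, achieved by sin(π/3·x).
This is the k = 2 harmonic; the ratio L/(kπ) is strictly less than C_P = L/π, consistent with the sharp inequality ||u||_L² ≤ C_P ||u'||_L².
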